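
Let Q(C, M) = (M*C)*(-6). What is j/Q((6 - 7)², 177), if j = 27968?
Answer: -13984/531 ≈ -26.335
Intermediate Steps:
Q(C, M) = -6*C*M (Q(C, M) = (C*M)*(-6) = -6*C*M)
j/Q((6 - 7)², 177) = 27968/((-6*(6 - 7)²*177)) = 27968/((-6*(-1)²*177)) = 27968/((-6*1*177)) = 27968/(-1062) = 27968*(-1/1062) = -13984/531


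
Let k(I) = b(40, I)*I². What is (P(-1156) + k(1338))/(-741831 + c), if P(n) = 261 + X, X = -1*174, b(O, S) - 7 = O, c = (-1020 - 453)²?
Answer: 28047185/475966 ≈ 58.927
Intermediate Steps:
c = 2169729 (c = (-1473)² = 2169729)
b(O, S) = 7 + O
X = -174
P(n) = 87 (P(n) = 261 - 174 = 87)
k(I) = 47*I² (k(I) = (7 + 40)*I² = 47*I²)
(P(-1156) + k(1338))/(-741831 + c) = (87 + 47*1338²)/(-741831 + 2169729) = (87 + 47*1790244)/1427898 = (87 + 84141468)*(1/1427898) = 84141555*(1/1427898) = 28047185/475966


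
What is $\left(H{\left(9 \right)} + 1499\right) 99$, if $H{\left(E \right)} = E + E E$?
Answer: $157311$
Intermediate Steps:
$H{\left(E \right)} = E + E^{2}$
$\left(H{\left(9 \right)} + 1499\right) 99 = \left(9 \left(1 + 9\right) + 1499\right) 99 = \left(9 \cdot 10 + 1499\right) 99 = \left(90 + 1499\right) 99 = 1589 \cdot 99 = 157311$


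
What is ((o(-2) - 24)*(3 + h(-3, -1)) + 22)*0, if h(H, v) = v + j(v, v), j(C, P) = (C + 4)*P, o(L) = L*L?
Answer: 0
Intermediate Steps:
o(L) = L**2
j(C, P) = P*(4 + C) (j(C, P) = (4 + C)*P = P*(4 + C))
h(H, v) = v + v*(4 + v)
((o(-2) - 24)*(3 + h(-3, -1)) + 22)*0 = (((-2)**2 - 24)*(3 - (5 - 1)) + 22)*0 = ((4 - 24)*(3 - 1*4) + 22)*0 = (-20*(3 - 4) + 22)*0 = (-20*(-1) + 22)*0 = (20 + 22)*0 = 42*0 = 0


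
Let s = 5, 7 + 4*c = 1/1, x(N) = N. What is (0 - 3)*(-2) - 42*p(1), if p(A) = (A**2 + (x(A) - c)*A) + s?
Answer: -351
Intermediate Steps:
c = -3/2 (c = -7/4 + (1/4)/1 = -7/4 + (1/4)*1 = -7/4 + 1/4 = -3/2 ≈ -1.5000)
p(A) = 5 + A**2 + A*(3/2 + A) (p(A) = (A**2 + (A - 1*(-3/2))*A) + 5 = (A**2 + (A + 3/2)*A) + 5 = (A**2 + (3/2 + A)*A) + 5 = (A**2 + A*(3/2 + A)) + 5 = 5 + A**2 + A*(3/2 + A))
(0 - 3)*(-2) - 42*p(1) = (0 - 3)*(-2) - 42*(5 + 2*1**2 + (3/2)*1) = -3*(-2) - 42*(5 + 2*1 + 3/2) = 6 - 42*(5 + 2 + 3/2) = 6 - 42*17/2 = 6 - 357 = -351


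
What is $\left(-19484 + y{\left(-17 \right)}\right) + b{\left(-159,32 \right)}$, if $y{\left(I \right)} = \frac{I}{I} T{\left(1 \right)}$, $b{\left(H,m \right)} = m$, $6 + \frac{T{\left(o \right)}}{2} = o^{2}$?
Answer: $-19462$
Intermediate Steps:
$T{\left(o \right)} = -12 + 2 o^{2}$
$y{\left(I \right)} = -10$ ($y{\left(I \right)} = \frac{I}{I} \left(-12 + 2 \cdot 1^{2}\right) = 1 \left(-12 + 2 \cdot 1\right) = 1 \left(-12 + 2\right) = 1 \left(-10\right) = -10$)
$\left(-19484 + y{\left(-17 \right)}\right) + b{\left(-159,32 \right)} = \left(-19484 - 10\right) + 32 = -19494 + 32 = -19462$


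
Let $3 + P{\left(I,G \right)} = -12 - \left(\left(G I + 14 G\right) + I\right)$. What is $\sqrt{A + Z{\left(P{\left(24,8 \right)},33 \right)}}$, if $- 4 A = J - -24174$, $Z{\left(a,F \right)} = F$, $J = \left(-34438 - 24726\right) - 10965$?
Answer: $\frac{\sqrt{46087}}{2} \approx 107.34$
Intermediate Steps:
$J = -70129$ ($J = \left(-34438 - 24726\right) - 10965 = -59164 - 10965 = -70129$)
$P{\left(I,G \right)} = -15 - I - 14 G - G I$ ($P{\left(I,G \right)} = -3 - \left(12 + I + 14 G + G I\right) = -15 - I - 14 G - G I$)
$A = \frac{45955}{4}$ ($A = - \frac{-70129 - -24174}{4} = - \frac{-70129 + 24174}{4} = \left(- \frac{1}{4}\right) \left(-45955\right) = \frac{45955}{4} \approx 11489.0$)
$\sqrt{A + Z{\left(P{\left(24,8 \right)},33 \right)}} = \sqrt{\frac{45955}{4} + 33} = \sqrt{\frac{46087}{4}} = \frac{\sqrt{46087}}{2}$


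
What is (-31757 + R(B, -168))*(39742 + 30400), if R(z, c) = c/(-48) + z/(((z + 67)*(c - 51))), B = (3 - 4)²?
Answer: -975537252749/438 ≈ -2.2273e+9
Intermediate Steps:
B = 1 (B = (-1)² = 1)
R(z, c) = -c/48 + z/((-51 + c)*(67 + z)) (R(z, c) = c*(-1/48) + z/(((67 + z)*(-51 + c))) = -c/48 + z/(((-51 + c)*(67 + z))) = -c/48 + z*(1/((-51 + c)*(67 + z))) = -c/48 + z/((-51 + c)*(67 + z)))
(-31757 + R(B, -168))*(39742 + 30400) = (-31757 + (-67*(-168)² + 48*1 + 3417*(-168) - 1*1*(-168)² + 51*(-168)*1)/(48*(-3417 - 51*1 + 67*(-168) - 168*1)))*(39742 + 30400) = (-31757 + (-67*28224 + 48 - 574056 - 1*1*28224 - 8568)/(48*(-3417 - 51 - 11256 - 168)))*70142 = (-31757 + (1/48)*(-1891008 + 48 - 574056 - 28224 - 8568)/(-14892))*70142 = (-31757 + (1/48)*(-1/14892)*(-2501808))*70142 = (-31757 + 52121/14892)*70142 = -472873123/14892*70142 = -975537252749/438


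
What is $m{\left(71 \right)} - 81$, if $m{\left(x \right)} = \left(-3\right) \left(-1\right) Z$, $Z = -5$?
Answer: $-96$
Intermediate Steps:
$m{\left(x \right)} = -15$ ($m{\left(x \right)} = \left(-3\right) \left(-1\right) \left(-5\right) = 3 \left(-5\right) = -15$)
$m{\left(71 \right)} - 81 = -15 - 81 = -96$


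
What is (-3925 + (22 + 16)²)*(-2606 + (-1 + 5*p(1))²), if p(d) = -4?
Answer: 5371365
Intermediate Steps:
(-3925 + (22 + 16)²)*(-2606 + (-1 + 5*p(1))²) = (-3925 + (22 + 16)²)*(-2606 + (-1 + 5*(-4))²) = (-3925 + 38²)*(-2606 + (-1 - 20)²) = (-3925 + 1444)*(-2606 + (-21)²) = -2481*(-2606 + 441) = -2481*(-2165) = 5371365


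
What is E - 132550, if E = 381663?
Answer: 249113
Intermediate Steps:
E - 132550 = 381663 - 132550 = 249113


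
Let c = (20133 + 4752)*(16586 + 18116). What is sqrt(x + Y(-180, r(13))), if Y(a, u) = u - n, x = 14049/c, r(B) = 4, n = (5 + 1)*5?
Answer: 3*I*sqrt(542792413446770)/13707290 ≈ 5.099*I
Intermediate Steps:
n = 30 (n = 6*5 = 30)
c = 863559270 (c = 24885*34702 = 863559270)
x = 223/13707290 (x = 14049/863559270 = 14049*(1/863559270) = 223/13707290 ≈ 1.6269e-5)
Y(a, u) = -30 + u (Y(a, u) = u - 1*30 = u - 30 = -30 + u)
sqrt(x + Y(-180, r(13))) = sqrt(223/13707290 + (-30 + 4)) = sqrt(223/13707290 - 26) = sqrt(-356389317/13707290) = 3*I*sqrt(542792413446770)/13707290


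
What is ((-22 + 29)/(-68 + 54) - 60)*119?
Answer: -14399/2 ≈ -7199.5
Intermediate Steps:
((-22 + 29)/(-68 + 54) - 60)*119 = (7/(-14) - 60)*119 = (7*(-1/14) - 60)*119 = (-½ - 60)*119 = -121/2*119 = -14399/2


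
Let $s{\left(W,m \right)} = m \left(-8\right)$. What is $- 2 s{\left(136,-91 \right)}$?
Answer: $-1456$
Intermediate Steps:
$s{\left(W,m \right)} = - 8 m$
$- 2 s{\left(136,-91 \right)} = - 2 \left(\left(-8\right) \left(-91\right)\right) = \left(-2\right) 728 = -1456$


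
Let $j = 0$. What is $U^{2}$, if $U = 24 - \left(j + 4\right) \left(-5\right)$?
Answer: $1936$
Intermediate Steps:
$U = 44$ ($U = 24 - \left(0 + 4\right) \left(-5\right) = 24 - 4 \left(-5\right) = 24 - -20 = 24 + 20 = 44$)
$U^{2} = 44^{2} = 1936$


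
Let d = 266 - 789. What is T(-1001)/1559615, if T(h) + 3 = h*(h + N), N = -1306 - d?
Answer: 1785781/1559615 ≈ 1.1450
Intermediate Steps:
d = -523
N = -783 (N = -1306 - 1*(-523) = -1306 + 523 = -783)
T(h) = -3 + h*(-783 + h) (T(h) = -3 + h*(h - 783) = -3 + h*(-783 + h))
T(-1001)/1559615 = (-3 + (-1001)² - 783*(-1001))/1559615 = (-3 + 1002001 + 783783)*(1/1559615) = 1785781*(1/1559615) = 1785781/1559615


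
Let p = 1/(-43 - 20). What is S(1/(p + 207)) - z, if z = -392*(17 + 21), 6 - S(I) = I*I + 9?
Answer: 2532429544831/170041600 ≈ 14893.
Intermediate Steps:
p = -1/63 (p = 1/(-63) = -1/63 ≈ -0.015873)
S(I) = -3 - I² (S(I) = 6 - (I*I + 9) = 6 - (I² + 9) = 6 - (9 + I²) = 6 + (-9 - I²) = -3 - I²)
z = -14896 (z = -392*38 = -14896)
S(1/(p + 207)) - z = (-3 - (1/(-1/63 + 207))²) - 1*(-14896) = (-3 - (1/(13040/63))²) + 14896 = (-3 - (63/13040)²) + 14896 = (-3 - 1*3969/170041600) + 14896 = (-3 - 3969/170041600) + 14896 = -510128769/170041600 + 14896 = 2532429544831/170041600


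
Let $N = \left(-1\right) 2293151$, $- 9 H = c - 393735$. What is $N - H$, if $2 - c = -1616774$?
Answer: $- \frac{19415318}{9} \approx -2.1573 \cdot 10^{6}$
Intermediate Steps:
$c = 1616776$ ($c = 2 - -1616774 = 2 + 1616774 = 1616776$)
$H = - \frac{1223041}{9}$ ($H = - \frac{1616776 - 393735}{9} = \left(- \frac{1}{9}\right) 1223041 = - \frac{1223041}{9} \approx -1.3589 \cdot 10^{5}$)
$N = -2293151$
$N - H = -2293151 - - \frac{1223041}{9} = -2293151 + \frac{1223041}{9} = - \frac{19415318}{9}$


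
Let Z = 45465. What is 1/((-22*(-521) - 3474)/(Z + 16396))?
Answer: 61861/7988 ≈ 7.7442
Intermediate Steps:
1/((-22*(-521) - 3474)/(Z + 16396)) = 1/((-22*(-521) - 3474)/(45465 + 16396)) = 1/((11462 - 3474)/61861) = 1/(7988*(1/61861)) = 1/(7988/61861) = 61861/7988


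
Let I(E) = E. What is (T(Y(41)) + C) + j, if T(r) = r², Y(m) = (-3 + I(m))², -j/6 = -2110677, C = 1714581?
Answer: 16463779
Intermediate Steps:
j = 12664062 (j = -6*(-2110677) = 12664062)
Y(m) = (-3 + m)²
(T(Y(41)) + C) + j = (((-3 + 41)²)² + 1714581) + 12664062 = ((38²)² + 1714581) + 12664062 = (1444² + 1714581) + 12664062 = (2085136 + 1714581) + 12664062 = 3799717 + 12664062 = 16463779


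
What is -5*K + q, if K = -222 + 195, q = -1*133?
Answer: 2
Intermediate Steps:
q = -133
K = -27
-5*K + q = -5*(-27) - 133 = 135 - 133 = 2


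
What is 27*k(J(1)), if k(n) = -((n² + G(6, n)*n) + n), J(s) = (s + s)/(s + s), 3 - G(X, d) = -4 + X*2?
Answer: 81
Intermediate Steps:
G(X, d) = 7 - 2*X (G(X, d) = 3 - (-4 + X*2) = 3 - (-4 + 2*X) = 3 + (4 - 2*X) = 7 - 2*X)
J(s) = 1 (J(s) = (2*s)/((2*s)) = (2*s)*(1/(2*s)) = 1)
k(n) = -n² + 4*n (k(n) = -((n² + (7 - 2*6)*n) + n) = -((n² + (7 - 12)*n) + n) = -((n² - 5*n) + n) = -(n² - 4*n) = -n² + 4*n)
27*k(J(1)) = 27*(1*(4 - 1*1)) = 27*(1*(4 - 1)) = 27*(1*3) = 27*3 = 81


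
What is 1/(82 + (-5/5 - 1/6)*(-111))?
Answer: 2/423 ≈ 0.0047281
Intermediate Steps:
1/(82 + (-5/5 - 1/6)*(-111)) = 1/(82 + (-5*1/5 - 1*1/6)*(-111)) = 1/(82 + (-1 - 1/6)*(-111)) = 1/(82 - 7/6*(-111)) = 1/(82 + 259/2) = 1/(423/2) = 2/423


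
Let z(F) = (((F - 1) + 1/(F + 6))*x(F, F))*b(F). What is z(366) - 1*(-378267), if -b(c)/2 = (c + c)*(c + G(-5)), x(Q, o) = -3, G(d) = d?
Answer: 17951926683/31 ≈ 5.7909e+8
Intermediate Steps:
b(c) = -4*c*(-5 + c) (b(c) = -2*(c + c)*(c - 5) = -2*2*c*(-5 + c) = -4*c*(-5 + c))
z(F) = 4*F*(5 - F)*(3 - 3*F - 3/(6 + F)) (z(F) = (((F - 1) + 1/(F + 6))*(-3))*(4*F*(5 - F)) = (((-1 + F) + 1/(6 + F))*(-3))*(4*F*(5 - F)) = ((-1 + F + 1/(6 + F))*(-3))*(4*F*(5 - F)) = (3 - 3*F - 3/(6 + F))*(4*F*(5 - F)) = 4*F*(5 - F)*(3 - 3*F - 3/(6 + F)))
z(366) - 1*(-378267) = 12*366*(25 + 366**3 - 30*366)/(6 + 366) - 1*(-378267) = 12*366*(25 + 49027896 - 10980)/372 + 378267 = 12*366*(1/372)*49016941 + 378267 = 17940200406/31 + 378267 = 17951926683/31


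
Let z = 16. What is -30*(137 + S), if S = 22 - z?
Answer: -4290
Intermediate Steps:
S = 6 (S = 22 - 1*16 = 22 - 16 = 6)
-30*(137 + S) = -30*(137 + 6) = -30*143 = -4290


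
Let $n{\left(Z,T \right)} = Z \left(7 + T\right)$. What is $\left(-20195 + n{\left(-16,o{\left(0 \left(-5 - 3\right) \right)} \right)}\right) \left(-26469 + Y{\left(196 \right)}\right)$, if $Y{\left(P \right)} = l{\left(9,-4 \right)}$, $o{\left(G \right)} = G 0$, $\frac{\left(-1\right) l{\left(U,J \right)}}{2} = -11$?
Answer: $537059229$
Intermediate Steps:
$l{\left(U,J \right)} = 22$ ($l{\left(U,J \right)} = \left(-2\right) \left(-11\right) = 22$)
$o{\left(G \right)} = 0$
$Y{\left(P \right)} = 22$
$\left(-20195 + n{\left(-16,o{\left(0 \left(-5 - 3\right) \right)} \right)}\right) \left(-26469 + Y{\left(196 \right)}\right) = \left(-20195 - 16 \left(7 + 0\right)\right) \left(-26469 + 22\right) = \left(-20195 - 112\right) \left(-26447\right) = \left(-20307\right) \left(-26447\right) = 537059229$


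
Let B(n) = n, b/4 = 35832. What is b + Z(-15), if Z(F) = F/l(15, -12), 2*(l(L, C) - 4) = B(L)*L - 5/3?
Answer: 49734771/347 ≈ 1.4333e+5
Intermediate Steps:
b = 143328 (b = 4*35832 = 143328)
l(L, C) = 19/6 + L²/2 (l(L, C) = 4 + (L*L - 5/3)/2 = 4 + (L² - 5*⅓)/2 = 4 + (L² - 5/3)/2 = 4 + (-5/3 + L²)/2 = 4 + (-⅚ + L²/2) = 19/6 + L²/2)
Z(F) = 3*F/347 (Z(F) = F/(19/6 + (½)*15²) = F/(19/6 + (½)*225) = F/(19/6 + 225/2) = F/(347/3) = F*(3/347) = 3*F/347)
b + Z(-15) = 143328 + (3/347)*(-15) = 143328 - 45/347 = 49734771/347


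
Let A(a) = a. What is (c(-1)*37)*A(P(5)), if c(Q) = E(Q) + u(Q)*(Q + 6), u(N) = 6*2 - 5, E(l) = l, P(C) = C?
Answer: 6290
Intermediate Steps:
u(N) = 7 (u(N) = 12 - 5 = 7)
c(Q) = 42 + 8*Q (c(Q) = Q + 7*(Q + 6) = Q + 7*(6 + Q) = Q + (42 + 7*Q) = 42 + 8*Q)
(c(-1)*37)*A(P(5)) = ((42 + 8*(-1))*37)*5 = ((42 - 8)*37)*5 = (34*37)*5 = 1258*5 = 6290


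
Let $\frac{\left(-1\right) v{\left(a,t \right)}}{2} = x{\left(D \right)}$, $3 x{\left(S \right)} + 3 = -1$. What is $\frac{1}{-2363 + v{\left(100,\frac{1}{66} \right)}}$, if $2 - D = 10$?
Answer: $- \frac{3}{7081} \approx -0.00042367$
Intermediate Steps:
$D = -8$ ($D = 2 - 10 = -8$)
$x{\left(S \right)} = - \frac{4}{3}$ ($x{\left(S \right)} = -1 + \frac{1}{3} \left(-1\right) = -1 - \frac{1}{3} = - \frac{4}{3}$)
$v{\left(a,t \right)} = \frac{8}{3}$ ($v{\left(a,t \right)} = \left(-2\right) \left(- \frac{4}{3}\right) = \frac{8}{3}$)
$\frac{1}{-2363 + v{\left(100,\frac{1}{66} \right)}} = \frac{1}{-2363 + \frac{8}{3}} = \frac{1}{- \frac{7081}{3}} = - \frac{3}{7081}$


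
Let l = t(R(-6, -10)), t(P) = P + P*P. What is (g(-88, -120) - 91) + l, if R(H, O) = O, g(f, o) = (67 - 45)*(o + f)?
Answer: -4577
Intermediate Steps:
g(f, o) = 22*f + 22*o (g(f, o) = 22*(f + o) = 22*f + 22*o)
t(P) = P + P²
l = 90 (l = -10*(1 - 10) = -10*(-9) = 90)
(g(-88, -120) - 91) + l = ((22*(-88) + 22*(-120)) - 91) + 90 = ((-1936 - 2640) - 91) + 90 = (-4576 - 91) + 90 = -4667 + 90 = -4577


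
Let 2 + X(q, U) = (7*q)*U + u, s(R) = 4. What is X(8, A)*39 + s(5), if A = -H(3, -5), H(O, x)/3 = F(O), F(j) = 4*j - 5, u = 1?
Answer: -45899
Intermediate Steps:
F(j) = -5 + 4*j
H(O, x) = -15 + 12*O (H(O, x) = 3*(-5 + 4*O) = -15 + 12*O)
A = -21 (A = -(-15 + 12*3) = -(-15 + 36) = -1*21 = -21)
X(q, U) = -1 + 7*U*q (X(q, U) = -2 + ((7*q)*U + 1) = -2 + (7*U*q + 1) = -2 + (1 + 7*U*q) = -1 + 7*U*q)
X(8, A)*39 + s(5) = (-1 + 7*(-21)*8)*39 + 4 = (-1 - 1176)*39 + 4 = -1177*39 + 4 = -45903 + 4 = -45899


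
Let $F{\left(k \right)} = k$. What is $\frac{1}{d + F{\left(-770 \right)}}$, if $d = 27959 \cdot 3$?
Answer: $\frac{1}{83107} \approx 1.2033 \cdot 10^{-5}$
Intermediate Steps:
$d = 83877$
$\frac{1}{d + F{\left(-770 \right)}} = \frac{1}{83877 - 770} = \frac{1}{83107}$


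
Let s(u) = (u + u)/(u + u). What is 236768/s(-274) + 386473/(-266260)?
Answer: 63041461207/266260 ≈ 2.3677e+5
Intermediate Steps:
s(u) = 1 (s(u) = (2*u)/((2*u)) = (2*u)*(1/(2*u)) = 1)
236768/s(-274) + 386473/(-266260) = 236768/1 + 386473/(-266260) = 236768*1 + 386473*(-1/266260) = 236768 - 386473/266260 = 63041461207/266260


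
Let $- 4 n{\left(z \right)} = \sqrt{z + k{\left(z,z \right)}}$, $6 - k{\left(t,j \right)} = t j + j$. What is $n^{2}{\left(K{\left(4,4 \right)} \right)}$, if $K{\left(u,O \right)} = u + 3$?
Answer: $- \frac{43}{16} \approx -2.6875$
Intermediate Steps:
$K{\left(u,O \right)} = 3 + u$
$k{\left(t,j \right)} = 6 - j - j t$ ($k{\left(t,j \right)} = 6 - \left(t j + j\right) = 6 - \left(j t + j\right) = 6 - \left(j + j t\right) = 6 - j - j t$)
$n{\left(z \right)} = - \frac{\sqrt{6 - z^{2}}}{4}$ ($n{\left(z \right)} = - \frac{\sqrt{z - \left(-6 + z + z z\right)}}{4} = - \frac{\sqrt{z - \left(-6 + z + z^{2}\right)}}{4} = - \frac{\sqrt{6 - z^{2}}}{4}$)
$n^{2}{\left(K{\left(4,4 \right)} \right)} = \left(- \frac{\sqrt{6 - \left(3 + 4\right)^{2}}}{4}\right)^{2} = \left(- \frac{\sqrt{6 - 7^{2}}}{4}\right)^{2} = \left(- \frac{\sqrt{6 - 49}}{4}\right)^{2} = \left(- \frac{\sqrt{-43}}{4}\right)^{2} = \left(- \frac{i \sqrt{43}}{4}\right)^{2} = - \frac{43}{16}$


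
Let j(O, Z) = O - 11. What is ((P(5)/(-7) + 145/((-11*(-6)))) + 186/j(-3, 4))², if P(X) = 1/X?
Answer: 659513761/5336100 ≈ 123.59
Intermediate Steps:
j(O, Z) = -11 + O
((P(5)/(-7) + 145/((-11*(-6)))) + 186/j(-3, 4))² = ((1/(5*(-7)) + 145/((-11*(-6)))) + 186/(-11 - 3))² = (((⅕)*(-⅐) + 145/66) + 186/(-14))² = ((-1/35 + 145*(1/66)) + 186*(-1/14))² = ((-1/35 + 145/66) - 93/7)² = (5009/2310 - 93/7)² = (-25681/2310)² = 659513761/5336100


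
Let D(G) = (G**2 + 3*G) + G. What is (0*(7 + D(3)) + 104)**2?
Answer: 10816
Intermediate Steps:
D(G) = G**2 + 4*G
(0*(7 + D(3)) + 104)**2 = (0*(7 + 3*(4 + 3)) + 104)**2 = (0*(7 + 3*7) + 104)**2 = (0*(7 + 21) + 104)**2 = (0*28 + 104)**2 = (0 + 104)**2 = 104**2 = 10816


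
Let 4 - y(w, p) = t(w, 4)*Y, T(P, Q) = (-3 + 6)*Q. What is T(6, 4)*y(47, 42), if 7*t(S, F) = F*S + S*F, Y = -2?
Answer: 9360/7 ≈ 1337.1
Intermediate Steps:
t(S, F) = 2*F*S/7 (t(S, F) = (F*S + S*F)/7 = (F*S + F*S)/7 = (2*F*S)/7 = 2*F*S/7)
T(P, Q) = 3*Q
y(w, p) = 4 + 16*w/7 (y(w, p) = 4 - (2/7)*4*w*(-2) = 4 - 8*w/7*(-2) = 4 - (-16)*w/7 = 4 + 16*w/7)
T(6, 4)*y(47, 42) = (3*4)*(4 + (16/7)*47) = 12*(4 + 752/7) = 12*(780/7) = 9360/7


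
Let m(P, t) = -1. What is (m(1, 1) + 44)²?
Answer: 1849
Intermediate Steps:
(m(1, 1) + 44)² = (-1 + 44)² = 43² = 1849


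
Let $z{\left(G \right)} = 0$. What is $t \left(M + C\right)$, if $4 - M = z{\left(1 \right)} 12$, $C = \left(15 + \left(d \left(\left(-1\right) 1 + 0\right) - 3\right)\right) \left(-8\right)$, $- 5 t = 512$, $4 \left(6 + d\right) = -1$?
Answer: $\frac{72704}{5} \approx 14541.0$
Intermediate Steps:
$d = - \frac{25}{4}$ ($d = -6 + \frac{1}{4} \left(-1\right) = -6 - \frac{1}{4} = - \frac{25}{4} \approx -6.25$)
$t = - \frac{512}{5}$ ($t = \left(- \frac{1}{5}\right) 512 = - \frac{512}{5} \approx -102.4$)
$C = -146$ ($C = \left(15 - \left(3 + \frac{25 \left(\left(-1\right) 1 + 0\right)}{4}\right)\right) \left(-8\right) = \left(15 - \left(3 + \frac{25 \left(-1 + 0\right)}{4}\right)\right) \left(-8\right) = \left(15 - - \frac{13}{4}\right) \left(-8\right) = \left(15 + \left(\frac{25}{4} - 3\right)\right) \left(-8\right) = \left(15 + \frac{13}{4}\right) \left(-8\right) = \frac{73}{4} \left(-8\right) = -146$)
$M = 4$ ($M = 4 - 0 \cdot 12 = 4 - 0 = 4 + 0 = 4$)
$t \left(M + C\right) = - \frac{512 \left(4 - 146\right)}{5} = \left(- \frac{512}{5}\right) \left(-142\right) = \frac{72704}{5}$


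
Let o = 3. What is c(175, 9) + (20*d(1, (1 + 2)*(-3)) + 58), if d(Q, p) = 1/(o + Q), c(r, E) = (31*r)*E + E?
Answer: 48897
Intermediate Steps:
c(r, E) = E + 31*E*r (c(r, E) = 31*E*r + E = E + 31*E*r)
d(Q, p) = 1/(3 + Q)
c(175, 9) + (20*d(1, (1 + 2)*(-3)) + 58) = 9*(1 + 31*175) + (20/(3 + 1) + 58) = 9*(1 + 5425) + (20/4 + 58) = 9*5426 + (20*(1/4) + 58) = 48834 + (5 + 58) = 48834 + 63 = 48897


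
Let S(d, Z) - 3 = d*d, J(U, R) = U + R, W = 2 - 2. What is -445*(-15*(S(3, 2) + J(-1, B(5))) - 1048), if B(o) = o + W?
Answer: 573160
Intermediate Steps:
W = 0
B(o) = o (B(o) = o + 0 = o)
J(U, R) = R + U
S(d, Z) = 3 + d² (S(d, Z) = 3 + d*d = 3 + d²)
-445*(-15*(S(3, 2) + J(-1, B(5))) - 1048) = -445*(-15*((3 + 3²) + (5 - 1)) - 1048) = -445*(-15*((3 + 9) + 4) - 1048) = -445*(-15*(12 + 4) - 1048) = -445*(-15*16 - 1048) = -445*(-240 - 1048) = -445*(-1288) = 573160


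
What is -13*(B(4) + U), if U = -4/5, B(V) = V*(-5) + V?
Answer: 1092/5 ≈ 218.40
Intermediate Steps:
B(V) = -4*V (B(V) = -5*V + V = -4*V)
U = -⅘ (U = (⅕)*(-4) = -⅘ ≈ -0.80000)
-13*(B(4) + U) = -13*(-4*4 - ⅘) = -13*(-16 - ⅘) = -13*(-84/5) = 1092/5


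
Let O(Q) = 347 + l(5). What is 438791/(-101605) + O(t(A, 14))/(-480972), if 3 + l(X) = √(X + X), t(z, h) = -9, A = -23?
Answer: -52770284243/12217290015 - √10/480972 ≈ -4.3193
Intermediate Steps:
l(X) = -3 + √2*√X (l(X) = -3 + √(X + X) = -3 + √(2*X) = -3 + √2*√X)
O(Q) = 344 + √10 (O(Q) = 347 + (-3 + √2*√5) = 347 + (-3 + √10) = 344 + √10)
438791/(-101605) + O(t(A, 14))/(-480972) = 438791/(-101605) + (344 + √10)/(-480972) = 438791*(-1/101605) + (344 + √10)*(-1/480972) = -438791/101605 + (-86/120243 - √10/480972) = -52770284243/12217290015 - √10/480972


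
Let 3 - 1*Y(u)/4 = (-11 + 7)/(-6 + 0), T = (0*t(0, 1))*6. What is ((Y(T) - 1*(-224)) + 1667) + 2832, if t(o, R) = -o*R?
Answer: 14197/3 ≈ 4732.3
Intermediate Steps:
t(o, R) = -R*o
T = 0 (T = (0*(-1*1*0))*6 = (0*0)*6 = 0*6 = 0)
Y(u) = 28/3 (Y(u) = 12 - 4*(-11 + 7)/(-6 + 0) = 12 - (-16)/(-6) = 12 - (-16)*(-1)/6 = 12 - 4*2/3 = 12 - 8/3 = 28/3)
((Y(T) - 1*(-224)) + 1667) + 2832 = ((28/3 - 1*(-224)) + 1667) + 2832 = ((28/3 + 224) + 1667) + 2832 = (700/3 + 1667) + 2832 = 5701/3 + 2832 = 14197/3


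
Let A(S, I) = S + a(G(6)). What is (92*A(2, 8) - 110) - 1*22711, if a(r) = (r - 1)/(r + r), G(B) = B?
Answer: -67796/3 ≈ -22599.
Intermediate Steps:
a(r) = (-1 + r)/(2*r) (a(r) = (-1 + r)/((2*r)) = (-1 + r)*(1/(2*r)) = (-1 + r)/(2*r))
A(S, I) = 5/12 + S (A(S, I) = S + (1/2)*(-1 + 6)/6 = S + (1/2)*(1/6)*5 = S + 5/12 = 5/12 + S)
(92*A(2, 8) - 110) - 1*22711 = (92*(5/12 + 2) - 110) - 1*22711 = (92*(29/12) - 110) - 22711 = (667/3 - 110) - 22711 = 337/3 - 22711 = -67796/3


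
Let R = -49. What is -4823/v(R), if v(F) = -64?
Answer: 4823/64 ≈ 75.359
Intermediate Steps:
-4823/v(R) = -4823/(-64) = -4823*(-1/64) = 4823/64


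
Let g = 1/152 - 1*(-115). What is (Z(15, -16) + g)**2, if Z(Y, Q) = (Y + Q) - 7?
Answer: 264550225/23104 ≈ 11450.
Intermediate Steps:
g = 17481/152 (g = 1/152 + 115 = 17481/152 ≈ 115.01)
Z(Y, Q) = -7 + Q + Y (Z(Y, Q) = (Q + Y) - 7 = -7 + Q + Y)
(Z(15, -16) + g)**2 = ((-7 - 16 + 15) + 17481/152)**2 = (-8 + 17481/152)**2 = (16265/152)**2 = 264550225/23104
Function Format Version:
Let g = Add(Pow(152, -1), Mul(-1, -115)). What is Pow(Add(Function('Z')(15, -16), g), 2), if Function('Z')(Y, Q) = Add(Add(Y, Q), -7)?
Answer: Rational(264550225, 23104) ≈ 11450.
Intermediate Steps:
g = Rational(17481, 152) (g = Add(Rational(1, 152), 115) = Rational(17481, 152) ≈ 115.01)
Function('Z')(Y, Q) = Add(-7, Q, Y) (Function('Z')(Y, Q) = Add(Add(Q, Y), -7) = Add(-7, Q, Y))
Pow(Add(Function('Z')(15, -16), g), 2) = Pow(Add(Add(-7, -16, 15), Rational(17481, 152)), 2) = Pow(Add(-8, Rational(17481, 152)), 2) = Pow(Rational(16265, 152), 2) = Rational(264550225, 23104)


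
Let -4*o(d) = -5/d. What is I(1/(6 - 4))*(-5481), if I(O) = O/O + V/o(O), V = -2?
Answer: -5481/5 ≈ -1096.2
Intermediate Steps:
o(d) = 5/(4*d) (o(d) = -(-5)/(4*d) = 5/(4*d))
I(O) = 1 - 8*O/5 (I(O) = O/O - 2*4*O/5 = 1 - 8*O/5)
I(1/(6 - 4))*(-5481) = (1 - 8/(5*(6 - 4)))*(-5481) = (1 - 8/5/2)*(-5481) = (1 - 8/5*1/2)*(-5481) = (1 - 4/5)*(-5481) = (1/5)*(-5481) = -5481/5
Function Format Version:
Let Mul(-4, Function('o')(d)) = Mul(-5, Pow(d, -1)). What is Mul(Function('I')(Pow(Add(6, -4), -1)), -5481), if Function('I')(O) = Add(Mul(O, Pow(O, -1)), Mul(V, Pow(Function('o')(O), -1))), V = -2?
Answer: Rational(-5481, 5) ≈ -1096.2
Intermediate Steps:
Function('o')(d) = Mul(Rational(5, 4), Pow(d, -1)) (Function('o')(d) = Mul(Rational(-1, 4), Mul(-5, Pow(d, -1))) = Mul(Rational(5, 4), Pow(d, -1)))
Function('I')(O) = Add(1, Mul(Rational(-8, 5), O)) (Function('I')(O) = Add(Mul(O, Pow(O, -1)), Mul(-2, Pow(Mul(Rational(5, 4), Pow(O, -1)), -1))) = Add(1, Mul(-2, Mul(Rational(4, 5), O))) = Add(1, Mul(Rational(-8, 5), O)))
Mul(Function('I')(Pow(Add(6, -4), -1)), -5481) = Mul(Add(1, Mul(Rational(-8, 5), Pow(Add(6, -4), -1))), -5481) = Mul(Add(1, Mul(Rational(-8, 5), Pow(2, -1))), -5481) = Mul(Add(1, Mul(Rational(-8, 5), Rational(1, 2))), -5481) = Mul(Add(1, Rational(-4, 5)), -5481) = Mul(Rational(1, 5), -5481) = Rational(-5481, 5)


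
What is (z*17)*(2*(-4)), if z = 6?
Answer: -816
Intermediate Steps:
(z*17)*(2*(-4)) = (6*17)*(2*(-4)) = 102*(-8) = -816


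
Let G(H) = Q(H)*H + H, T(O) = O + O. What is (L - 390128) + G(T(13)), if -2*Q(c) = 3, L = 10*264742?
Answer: 2257279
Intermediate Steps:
L = 2647420
Q(c) = -3/2 (Q(c) = -½*3 = -3/2)
T(O) = 2*O
G(H) = -H/2 (G(H) = -3*H/2 + H = -H/2)
(L - 390128) + G(T(13)) = (2647420 - 390128) - 13 = 2257292 - ½*26 = 2257292 - 13 = 2257279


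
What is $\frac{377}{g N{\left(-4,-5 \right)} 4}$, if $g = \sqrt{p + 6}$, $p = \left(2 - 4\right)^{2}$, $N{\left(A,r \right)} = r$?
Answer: $- \frac{377 \sqrt{10}}{200} \approx -5.9609$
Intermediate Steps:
$p = 4$ ($p = \left(-2\right)^{2} = 4$)
$g = \sqrt{10}$ ($g = \sqrt{4 + 6} = \sqrt{10} \approx 3.1623$)
$\frac{377}{g N{\left(-4,-5 \right)} 4} = \frac{377}{\sqrt{10} \left(-5\right) 4} = \frac{377}{- 5 \sqrt{10} \cdot 4} = \frac{377}{\left(-20\right) \sqrt{10}} = 377 \left(- \frac{\sqrt{10}}{200}\right) = - \frac{377 \sqrt{10}}{200}$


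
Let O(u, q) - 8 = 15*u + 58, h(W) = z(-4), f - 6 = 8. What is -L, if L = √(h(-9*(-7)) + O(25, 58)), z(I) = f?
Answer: -√455 ≈ -21.331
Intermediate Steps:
f = 14 (f = 6 + 8 = 14)
z(I) = 14
h(W) = 14
O(u, q) = 66 + 15*u (O(u, q) = 8 + (15*u + 58) = 8 + (58 + 15*u) = 66 + 15*u)
L = √455 (L = √(14 + (66 + 15*25)) = √(14 + (66 + 375)) = √(14 + 441) = √455 ≈ 21.331)
-L = -√455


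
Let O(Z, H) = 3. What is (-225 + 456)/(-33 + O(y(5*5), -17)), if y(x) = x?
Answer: -77/10 ≈ -7.7000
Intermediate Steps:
(-225 + 456)/(-33 + O(y(5*5), -17)) = (-225 + 456)/(-33 + 3) = 231/(-30) = 231*(-1/30) = -77/10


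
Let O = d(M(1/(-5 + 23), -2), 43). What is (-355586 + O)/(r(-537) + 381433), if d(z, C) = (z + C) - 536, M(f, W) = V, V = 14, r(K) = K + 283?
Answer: -356065/381179 ≈ -0.93411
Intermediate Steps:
r(K) = 283 + K
M(f, W) = 14
d(z, C) = -536 + C + z (d(z, C) = (C + z) - 536 = -536 + C + z)
O = -479 (O = -536 + 43 + 14 = -479)
(-355586 + O)/(r(-537) + 381433) = (-355586 - 479)/((283 - 537) + 381433) = -356065/(-254 + 381433) = -356065/381179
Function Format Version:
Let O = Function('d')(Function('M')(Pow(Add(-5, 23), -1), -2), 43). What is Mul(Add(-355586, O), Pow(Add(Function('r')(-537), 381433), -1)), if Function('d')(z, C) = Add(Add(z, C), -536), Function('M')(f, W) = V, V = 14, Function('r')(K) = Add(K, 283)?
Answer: Rational(-356065, 381179) ≈ -0.93411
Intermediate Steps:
Function('r')(K) = Add(283, K)
Function('M')(f, W) = 14
Function('d')(z, C) = Add(-536, C, z) (Function('d')(z, C) = Add(Add(C, z), -536) = Add(-536, C, z))
O = -479 (O = Add(-536, 43, 14) = -479)
Mul(Add(-355586, O), Pow(Add(Function('r')(-537), 381433), -1)) = Mul(Add(-355586, -479), Pow(Add(Add(283, -537), 381433), -1)) = Mul(-356065, Pow(Add(-254, 381433), -1)) = Mul(-356065, Pow(381179, -1)) = Mul(-356065, Rational(1, 381179)) = Rational(-356065, 381179)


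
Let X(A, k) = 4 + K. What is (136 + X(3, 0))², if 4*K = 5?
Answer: 319225/16 ≈ 19952.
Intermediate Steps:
K = 5/4 (K = (¼)*5 = 5/4 ≈ 1.2500)
X(A, k) = 21/4 (X(A, k) = 4 + 5/4 = 21/4)
(136 + X(3, 0))² = (136 + 21/4)² = (565/4)² = 319225/16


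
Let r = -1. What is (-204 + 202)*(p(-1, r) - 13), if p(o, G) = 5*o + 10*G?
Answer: 56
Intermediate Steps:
(-204 + 202)*(p(-1, r) - 13) = (-204 + 202)*((5*(-1) + 10*(-1)) - 13) = -2*((-5 - 10) - 13) = -2*(-15 - 13) = -2*(-28) = 56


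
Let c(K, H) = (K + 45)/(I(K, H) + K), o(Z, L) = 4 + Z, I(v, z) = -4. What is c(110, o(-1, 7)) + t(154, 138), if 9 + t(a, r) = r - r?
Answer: -799/106 ≈ -7.5377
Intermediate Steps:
t(a, r) = -9 (t(a, r) = -9 + (r - r) = -9 + 0 = -9)
c(K, H) = (45 + K)/(-4 + K) (c(K, H) = (K + 45)/(-4 + K) = (45 + K)/(-4 + K))
c(110, o(-1, 7)) + t(154, 138) = (45 + 110)/(-4 + 110) - 9 = 155/106 - 9 = -799/106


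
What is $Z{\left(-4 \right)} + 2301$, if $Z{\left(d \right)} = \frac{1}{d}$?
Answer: $\frac{9203}{4} \approx 2300.8$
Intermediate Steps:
$Z{\left(-4 \right)} + 2301 = \frac{1}{-4} + 2301 = - \frac{1}{4} + 2301 = \frac{9203}{4}$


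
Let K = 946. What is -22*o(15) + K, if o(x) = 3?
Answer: 880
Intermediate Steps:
-22*o(15) + K = -22*3 + 946 = -66 + 946 = 880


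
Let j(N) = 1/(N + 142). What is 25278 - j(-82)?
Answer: 1516679/60 ≈ 25278.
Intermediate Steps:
j(N) = 1/(142 + N)
25278 - j(-82) = 25278 - 1/(142 - 82) = 25278 - 1/60 = 1516679/60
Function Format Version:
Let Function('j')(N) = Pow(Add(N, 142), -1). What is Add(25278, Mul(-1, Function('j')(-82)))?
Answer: Rational(1516679, 60) ≈ 25278.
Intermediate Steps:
Function('j')(N) = Pow(Add(142, N), -1)
Add(25278, Mul(-1, Function('j')(-82))) = Add(25278, Mul(-1, Pow(Add(142, -82), -1))) = Add(25278, Mul(-1, Pow(60, -1))) = Add(25278, Mul(-1, Rational(1, 60))) = Add(25278, Rational(-1, 60)) = Rational(1516679, 60)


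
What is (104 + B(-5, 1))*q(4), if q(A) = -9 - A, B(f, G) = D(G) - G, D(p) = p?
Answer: -1352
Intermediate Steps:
B(f, G) = 0 (B(f, G) = G - G = 0)
(104 + B(-5, 1))*q(4) = (104 + 0)*(-9 - 1*4) = 104*(-9 - 4) = 104*(-13) = -1352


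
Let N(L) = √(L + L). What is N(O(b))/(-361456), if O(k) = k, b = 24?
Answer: -√3/90364 ≈ -1.9167e-5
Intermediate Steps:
N(L) = √2*√L (N(L) = √(2*L) = √2*√L)
N(O(b))/(-361456) = (√2*√24)/(-361456) = (√2*(2*√6))*(-1/361456) = (4*√3)*(-1/361456) = -√3/90364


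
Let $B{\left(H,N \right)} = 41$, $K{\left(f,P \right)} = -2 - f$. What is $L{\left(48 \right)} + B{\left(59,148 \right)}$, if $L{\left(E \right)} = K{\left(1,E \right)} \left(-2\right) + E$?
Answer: $95$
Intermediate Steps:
$L{\left(E \right)} = 6 + E$ ($L{\left(E \right)} = \left(-2 - 1\right) \left(-2\right) + E = \left(-3\right) \left(-2\right) + E = 6 + E$)
$L{\left(48 \right)} + B{\left(59,148 \right)} = \left(6 + 48\right) + 41 = 54 + 41 = 95$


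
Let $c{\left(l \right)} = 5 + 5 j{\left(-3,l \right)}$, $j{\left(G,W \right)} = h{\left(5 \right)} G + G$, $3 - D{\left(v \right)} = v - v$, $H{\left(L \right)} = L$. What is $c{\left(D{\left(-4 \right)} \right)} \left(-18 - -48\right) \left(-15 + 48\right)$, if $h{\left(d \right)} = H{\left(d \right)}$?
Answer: $-84150$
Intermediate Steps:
$h{\left(d \right)} = d$
$D{\left(v \right)} = 3$ ($D{\left(v \right)} = 3 - \left(v - v\right) = 3 - 0 = 3 + 0 = 3$)
$j{\left(G,W \right)} = 6 G$ ($j{\left(G,W \right)} = 5 G + G = 6 G$)
$c{\left(l \right)} = -85$ ($c{\left(l \right)} = 5 + 5 \cdot 6 \left(-3\right) = 5 + 5 \left(-18\right) = 5 - 90 = -85$)
$c{\left(D{\left(-4 \right)} \right)} \left(-18 - -48\right) \left(-15 + 48\right) = - 85 \left(-18 - -48\right) \left(-15 + 48\right) = - 85 \left(-18 + 48\right) 33 = \left(-85\right) 30 \cdot 33 = \left(-2550\right) 33 = -84150$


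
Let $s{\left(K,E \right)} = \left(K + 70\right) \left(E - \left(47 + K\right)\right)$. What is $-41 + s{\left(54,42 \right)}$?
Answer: $-7357$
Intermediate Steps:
$s{\left(K,E \right)} = \left(70 + K\right) \left(-47 + E - K\right)$
$-41 + s{\left(54,42 \right)} = -41 - 7316 = -7357$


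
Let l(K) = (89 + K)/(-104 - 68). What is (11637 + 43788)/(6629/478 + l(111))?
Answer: 379735150/87049 ≈ 4362.3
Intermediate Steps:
l(K) = -89/172 - K/172 (l(K) = (89 + K)/(-172) = (89 + K)*(-1/172) = -89/172 - K/172)
(11637 + 43788)/(6629/478 + l(111)) = (11637 + 43788)/(6629/478 + (-89/172 - 1/172*111)) = 55425/(6629*(1/478) + (-89/172 - 111/172)) = 55425/(6629/478 - 50/43) = 55425/(261147/20554) = 55425*(20554/261147) = 379735150/87049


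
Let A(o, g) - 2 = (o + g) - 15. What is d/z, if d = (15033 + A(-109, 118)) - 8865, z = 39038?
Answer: 3082/19519 ≈ 0.15790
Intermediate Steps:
A(o, g) = -13 + g + o (A(o, g) = 2 + ((o + g) - 15) = 2 + ((g + o) - 15) = 2 + (-15 + g + o) = -13 + g + o)
d = 6164 (d = (15033 + (-13 + 118 - 109)) - 8865 = (15033 - 4) - 8865 = 15029 - 8865 = 6164)
d/z = 6164/39038 = 6164*(1/39038) = 3082/19519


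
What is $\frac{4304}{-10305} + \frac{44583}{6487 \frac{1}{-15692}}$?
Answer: $- \frac{7209369193028}{66848535} \approx -1.0785 \cdot 10^{5}$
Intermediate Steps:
$\frac{4304}{-10305} + \frac{44583}{6487 \frac{1}{-15692}} = 4304 \left(- \frac{1}{10305}\right) + \frac{44583}{6487 \left(- \frac{1}{15692}\right)} = - \frac{4304}{10305} + \frac{44583}{- \frac{6487}{15692}} = - \frac{4304}{10305} + 44583 \left(- \frac{15692}{6487}\right) = - \frac{4304}{10305} - \frac{699596436}{6487} = - \frac{7209369193028}{66848535}$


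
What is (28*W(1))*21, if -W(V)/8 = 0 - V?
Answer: 4704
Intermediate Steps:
W(V) = 8*V (W(V) = -8*(0 - V) = -(-8)*V = 8*V)
(28*W(1))*21 = (28*(8*1))*21 = (28*8)*21 = 224*21 = 4704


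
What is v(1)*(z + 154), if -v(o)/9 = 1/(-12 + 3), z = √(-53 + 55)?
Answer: 154 + √2 ≈ 155.41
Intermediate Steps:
z = √2 ≈ 1.4142
v(o) = 1 (v(o) = -9/(-12 + 3) = -9/(-9) = -9*(-⅑) = 1)
v(1)*(z + 154) = 1*(√2 + 154) = 1*(154 + √2) = 154 + √2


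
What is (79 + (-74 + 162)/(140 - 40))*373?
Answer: 744881/25 ≈ 29795.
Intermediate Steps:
(79 + (-74 + 162)/(140 - 40))*373 = (79 + 88/100)*373 = (79 + 88*(1/100))*373 = (79 + 22/25)*373 = (1997/25)*373 = 744881/25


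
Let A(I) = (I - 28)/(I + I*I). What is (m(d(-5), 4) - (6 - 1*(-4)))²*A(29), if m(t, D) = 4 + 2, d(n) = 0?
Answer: 8/435 ≈ 0.018391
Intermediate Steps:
m(t, D) = 6
A(I) = (-28 + I)/(I + I²)
(m(d(-5), 4) - (6 - 1*(-4)))²*A(29) = (6 - (6 - 1*(-4)))²*((-28 + 29)/(29*(1 + 29))) = (6 - (6 + 4))²*((1/29)*1/30) = (6 - 1*10)²*((1/29)*(1/30)*1) = (6 - 10)²*(1/870) = (-4)²*(1/870) = 16*(1/870) = 8/435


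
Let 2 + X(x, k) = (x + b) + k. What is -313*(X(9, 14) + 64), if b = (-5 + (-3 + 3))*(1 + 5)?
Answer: -17215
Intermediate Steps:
b = -30 (b = (-5 + 0)*6 = -5*6 = -30)
X(x, k) = -32 + k + x (X(x, k) = -2 + ((x - 30) + k) = -2 + ((-30 + x) + k) = -2 + (-30 + k + x) = -32 + k + x)
-313*(X(9, 14) + 64) = -313*((-32 + 14 + 9) + 64) = -313*(-9 + 64) = -313*55 = -17215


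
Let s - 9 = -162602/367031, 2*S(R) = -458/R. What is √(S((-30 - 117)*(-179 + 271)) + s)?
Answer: √21995950932978117/50650278 ≈ 2.9281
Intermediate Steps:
S(R) = -229/R (S(R) = (-458/R)/2 = -229/R)
s = 3140677/367031 (s = 9 - 162602/367031 = 3140677/367031 ≈ 8.5570)
√(S((-30 - 117)*(-179 + 271)) + s) = √(-229*1/((-179 + 271)*(-30 - 117)) + 3140677/367031) = √(-229/((-147*92)) + 3140677/367031) = √(-229/(-13524) + 3140677/367031) = √(-229*(-1/13524) + 3140677/367031) = √(229/13524 + 3140677/367031) = √(6079795121/709103892) = √21995950932978117/50650278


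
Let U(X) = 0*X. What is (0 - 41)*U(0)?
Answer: 0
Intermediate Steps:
U(X) = 0
(0 - 41)*U(0) = (0 - 41)*0 = -41*0 = 0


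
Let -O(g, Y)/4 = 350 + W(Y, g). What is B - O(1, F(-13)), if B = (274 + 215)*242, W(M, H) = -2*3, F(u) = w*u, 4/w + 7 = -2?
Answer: 119714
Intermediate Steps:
w = -4/9 (w = 4/(-7 - 2) = 4/(-9) = 4*(-⅑) = -4/9 ≈ -0.44444)
F(u) = -4*u/9
W(M, H) = -6
B = 118338 (B = 489*242 = 118338)
O(g, Y) = -1376 (O(g, Y) = -4*(350 - 6) = -4*344 = -1376)
B - O(1, F(-13)) = 118338 - 1*(-1376) = 118338 + 1376 = 119714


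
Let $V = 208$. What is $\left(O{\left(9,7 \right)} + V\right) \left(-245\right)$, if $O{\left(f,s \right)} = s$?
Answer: $-52675$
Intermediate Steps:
$\left(O{\left(9,7 \right)} + V\right) \left(-245\right) = \left(7 + 208\right) \left(-245\right) = 215 \left(-245\right) = -52675$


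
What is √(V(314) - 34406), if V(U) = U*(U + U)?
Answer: √162786 ≈ 403.47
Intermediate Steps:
V(U) = 2*U² (V(U) = U*(2*U) = 2*U²)
√(V(314) - 34406) = √(2*314² - 34406) = √(2*98596 - 34406) = √(197192 - 34406) = √162786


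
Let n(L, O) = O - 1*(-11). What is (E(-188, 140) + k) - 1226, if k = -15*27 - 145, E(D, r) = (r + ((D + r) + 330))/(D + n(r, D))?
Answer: -648662/365 ≈ -1777.2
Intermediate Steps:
n(L, O) = 11 + O (n(L, O) = O + 11 = 11 + O)
E(D, r) = (330 + D + 2*r)/(11 + 2*D) (E(D, r) = (r + ((D + r) + 330))/(D + (11 + D)) = (r + (330 + D + r))/(11 + 2*D) = (330 + D + 2*r)/(11 + 2*D))
k = -550 (k = -405 - 145 = -550)
(E(-188, 140) + k) - 1226 = ((330 - 188 + 2*140)/(11 + 2*(-188)) - 550) - 1226 = ((330 - 188 + 280)/(11 - 376) - 550) - 1226 = (422/(-365) - 550) - 1226 = (-1/365*422 - 550) - 1226 = (-422/365 - 550) - 1226 = -201172/365 - 1226 = -648662/365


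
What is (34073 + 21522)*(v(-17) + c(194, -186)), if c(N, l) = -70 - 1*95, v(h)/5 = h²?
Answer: 71161600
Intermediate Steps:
v(h) = 5*h²
c(N, l) = -165 (c(N, l) = -70 - 95 = -165)
(34073 + 21522)*(v(-17) + c(194, -186)) = (34073 + 21522)*(5*(-17)² - 165) = 55595*(5*289 - 165) = 55595*(1445 - 165) = 55595*1280 = 71161600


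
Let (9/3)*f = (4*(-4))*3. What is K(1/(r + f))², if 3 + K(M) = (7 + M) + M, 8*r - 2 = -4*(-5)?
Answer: 41616/2809 ≈ 14.815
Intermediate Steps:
r = 11/4 (r = ¼ + (-4*(-5))/8 = ¼ + (⅛)*20 = ¼ + 5/2 = 11/4 ≈ 2.7500)
f = -16 (f = ((4*(-4))*3)/3 = (-16*3)/3 = (⅓)*(-48) = -16)
K(M) = 4 + 2*M (K(M) = -3 + ((7 + M) + M) = -3 + (7 + 2*M) = 4 + 2*M)
K(1/(r + f))² = (4 + 2/(11/4 - 16))² = (4 + 2/(-53/4))² = (4 + 2*(-4/53))² = (4 - 8/53)² = (204/53)² = 41616/2809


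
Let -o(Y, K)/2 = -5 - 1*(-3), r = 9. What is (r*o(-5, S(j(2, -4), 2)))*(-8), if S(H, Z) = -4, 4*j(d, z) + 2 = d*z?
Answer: -288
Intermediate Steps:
j(d, z) = -1/2 + d*z/4 (j(d, z) = -1/2 + (d*z)/4 = -1/2 + d*z/4)
o(Y, K) = 4 (o(Y, K) = -2*(-5 - 1*(-3)) = -2*(-5 + 3) = -2*(-2) = 4)
(r*o(-5, S(j(2, -4), 2)))*(-8) = (9*4)*(-8) = 36*(-8) = -288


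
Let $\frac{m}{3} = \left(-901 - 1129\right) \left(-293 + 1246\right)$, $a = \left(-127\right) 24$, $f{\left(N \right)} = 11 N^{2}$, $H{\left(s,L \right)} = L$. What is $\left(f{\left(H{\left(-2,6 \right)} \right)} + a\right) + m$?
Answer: $-5806422$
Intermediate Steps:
$a = -3048$
$m = -5803770$ ($m = 3 \left(-901 - 1129\right) \left(-293 + 1246\right) = 3 \left(\left(-2030\right) 953\right) = 3 \left(-1934590\right) = -5803770$)
$\left(f{\left(H{\left(-2,6 \right)} \right)} + a\right) + m = \left(11 \cdot 6^{2} - 3048\right) - 5803770 = \left(11 \cdot 36 - 3048\right) - 5803770 = \left(396 - 3048\right) - 5803770 = -2652 - 5803770 = -5806422$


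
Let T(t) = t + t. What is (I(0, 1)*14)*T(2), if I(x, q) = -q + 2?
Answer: 56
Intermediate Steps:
I(x, q) = 2 - q
T(t) = 2*t
(I(0, 1)*14)*T(2) = ((2 - 1*1)*14)*(2*2) = ((2 - 1)*14)*4 = (1*14)*4 = 14*4 = 56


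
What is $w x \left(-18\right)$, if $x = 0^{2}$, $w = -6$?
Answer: $0$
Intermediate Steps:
$x = 0$
$w x \left(-18\right) = \left(-6\right) 0 \left(-18\right) = 0 \left(-18\right) = 0$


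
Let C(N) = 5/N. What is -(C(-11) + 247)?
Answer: -2712/11 ≈ -246.55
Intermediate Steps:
-(C(-11) + 247) = -(5/(-11) + 247) = -(5*(-1/11) + 247) = -(-5/11 + 247) = -1*2712/11 = -2712/11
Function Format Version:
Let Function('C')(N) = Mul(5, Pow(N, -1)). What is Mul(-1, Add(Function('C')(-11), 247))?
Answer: Rational(-2712, 11) ≈ -246.55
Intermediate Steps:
Mul(-1, Add(Function('C')(-11), 247)) = Mul(-1, Add(Mul(5, Pow(-11, -1)), 247)) = Mul(-1, Add(Mul(5, Rational(-1, 11)), 247)) = Mul(-1, Add(Rational(-5, 11), 247)) = Mul(-1, Rational(2712, 11)) = Rational(-2712, 11)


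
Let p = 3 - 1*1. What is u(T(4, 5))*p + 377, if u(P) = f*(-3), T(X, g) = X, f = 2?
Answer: 365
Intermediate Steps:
p = 2 (p = 3 - 1 = 2)
u(P) = -6 (u(P) = 2*(-3) = -6)
u(T(4, 5))*p + 377 = -6*2 + 377 = -12 + 377 = 365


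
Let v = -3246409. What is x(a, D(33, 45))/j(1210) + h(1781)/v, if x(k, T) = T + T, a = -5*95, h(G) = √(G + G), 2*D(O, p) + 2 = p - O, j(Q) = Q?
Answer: 1/121 - √3562/3246409 ≈ 0.0082461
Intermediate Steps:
D(O, p) = -1 + p/2 - O/2 (D(O, p) = -1 + (p - O)/2 = -1 + (p/2 - O/2) = -1 + p/2 - O/2)
h(G) = √2*√G (h(G) = √(2*G) = √2*√G)
a = -475
x(k, T) = 2*T
x(a, D(33, 45))/j(1210) + h(1781)/v = (2*(-1 + (½)*45 - ½*33))/1210 + (√2*√1781)/(-3246409) = (2*(-1 + 45/2 - 33/2))*(1/1210) + √3562*(-1/3246409) = (2*5)*(1/1210) - √3562/3246409 = 10*(1/1210) - √3562/3246409 = 1/121 - √3562/3246409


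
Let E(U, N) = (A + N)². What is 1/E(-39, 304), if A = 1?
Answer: 1/93025 ≈ 1.0750e-5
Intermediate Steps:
E(U, N) = (1 + N)²
1/E(-39, 304) = 1/((1 + 304)²) = 1/(305²) = 1/93025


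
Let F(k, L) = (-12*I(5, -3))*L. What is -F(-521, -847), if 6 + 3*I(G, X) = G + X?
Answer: 13552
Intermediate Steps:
I(G, X) = -2 + G/3 + X/3 (I(G, X) = -2 + (G + X)/3 = -2 + (G/3 + X/3) = -2 + G/3 + X/3)
F(k, L) = 16*L (F(k, L) = (-12*(-2 + (1/3)*5 + (1/3)*(-3)))*L = (-12*(-2 + 5/3 - 1))*L = (-12*(-4/3))*L = 16*L)
-F(-521, -847) = -16*(-847) = -1*(-13552) = 13552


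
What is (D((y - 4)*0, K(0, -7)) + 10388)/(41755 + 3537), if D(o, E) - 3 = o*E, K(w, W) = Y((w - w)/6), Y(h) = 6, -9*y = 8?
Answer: 10391/45292 ≈ 0.22942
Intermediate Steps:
y = -8/9 (y = -1/9*8 = -8/9 ≈ -0.88889)
K(w, W) = 6
D(o, E) = 3 + E*o (D(o, E) = 3 + o*E = 3 + E*o)
(D((y - 4)*0, K(0, -7)) + 10388)/(41755 + 3537) = ((3 + 6*((-8/9 - 4)*0)) + 10388)/(41755 + 3537) = ((3 + 6*(-44/9*0)) + 10388)/45292 = ((3 + 6*0) + 10388)*(1/45292) = ((3 + 0) + 10388)*(1/45292) = (3 + 10388)*(1/45292) = 10391*(1/45292) = 10391/45292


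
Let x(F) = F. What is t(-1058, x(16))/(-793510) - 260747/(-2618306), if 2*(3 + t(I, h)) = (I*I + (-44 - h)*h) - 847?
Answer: -1256139892333/2077651994060 ≈ -0.60460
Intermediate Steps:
t(I, h) = -853/2 + I²/2 + h*(-44 - h)/2 (t(I, h) = -3 + ((I*I + (-44 - h)*h) - 847)/2 = -3 + ((I² + h*(-44 - h)) - 847)/2 = -3 + (-847 + I² + h*(-44 - h))/2 = -3 + (-847/2 + I²/2 + h*(-44 - h)/2) = -853/2 + I²/2 + h*(-44 - h)/2)
t(-1058, x(16))/(-793510) - 260747/(-2618306) = (-853/2 + (½)*(-1058)² - 22*16 - ½*16²)/(-793510) - 260747/(-2618306) = (-853/2 + (½)*1119364 - 352 - ½*256)*(-1/793510) - 260747*(-1/2618306) = (-853/2 + 559682 - 352 - 128)*(-1/793510) + 260747/2618306 = (1117551/2)*(-1/793510) + 260747/2618306 = -1117551/1587020 + 260747/2618306 = -1256139892333/2077651994060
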